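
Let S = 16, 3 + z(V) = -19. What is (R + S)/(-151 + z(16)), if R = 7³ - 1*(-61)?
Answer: -420/173 ≈ -2.4277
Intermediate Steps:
z(V) = -22 (z(V) = -3 - 19 = -22)
R = 404 (R = 343 + 61 = 404)
(R + S)/(-151 + z(16)) = (404 + 16)/(-151 - 22) = 420/(-173) = 420*(-1/173) = -420/173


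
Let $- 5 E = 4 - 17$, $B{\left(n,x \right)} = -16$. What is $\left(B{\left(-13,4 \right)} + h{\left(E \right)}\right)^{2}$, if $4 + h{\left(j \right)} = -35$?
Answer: $3025$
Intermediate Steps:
$E = \frac{13}{5}$ ($E = - \frac{4 - 17}{5} = \left(- \frac{1}{5}\right) \left(-13\right) = \frac{13}{5} \approx 2.6$)
$h{\left(j \right)} = -39$ ($h{\left(j \right)} = -4 - 35 = -39$)
$\left(B{\left(-13,4 \right)} + h{\left(E \right)}\right)^{2} = \left(-16 - 39\right)^{2} = \left(-55\right)^{2} = 3025$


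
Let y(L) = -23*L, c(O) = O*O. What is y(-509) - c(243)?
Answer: -47342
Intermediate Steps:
c(O) = O²
y(-509) - c(243) = -23*(-509) - 1*243² = 11707 - 1*59049 = 11707 - 59049 = -47342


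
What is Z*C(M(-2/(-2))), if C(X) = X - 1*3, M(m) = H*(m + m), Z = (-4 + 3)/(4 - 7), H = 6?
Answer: 3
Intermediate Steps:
Z = ⅓ (Z = -1/(-3) = -1*(-⅓) = ⅓ ≈ 0.33333)
M(m) = 12*m (M(m) = 6*(m + m) = 6*(2*m) = 12*m)
C(X) = -3 + X (C(X) = X - 3 = -3 + X)
Z*C(M(-2/(-2))) = (-3 + 12*(-2/(-2)))/3 = (-3 + 12*(-2*(-½)))/3 = (-3 + 12*1)/3 = (-3 + 12)/3 = (⅓)*9 = 3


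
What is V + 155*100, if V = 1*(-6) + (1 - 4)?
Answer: 15491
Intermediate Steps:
V = -9 (V = -6 - 3 = -9)
V + 155*100 = -9 + 155*100 = -9 + 15500 = 15491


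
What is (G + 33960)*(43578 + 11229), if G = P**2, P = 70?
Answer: 2129800020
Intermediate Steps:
G = 4900 (G = 70**2 = 4900)
(G + 33960)*(43578 + 11229) = (4900 + 33960)*(43578 + 11229) = 38860*54807 = 2129800020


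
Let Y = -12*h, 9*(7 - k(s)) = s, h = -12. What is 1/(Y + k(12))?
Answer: 3/449 ≈ 0.0066815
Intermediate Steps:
k(s) = 7 - s/9
Y = 144 (Y = -12*(-12) = 144)
1/(Y + k(12)) = 1/(144 + (7 - 1/9*12)) = 1/(144 + (7 - 4/3)) = 1/(144 + 17/3) = 1/(449/3) = 3/449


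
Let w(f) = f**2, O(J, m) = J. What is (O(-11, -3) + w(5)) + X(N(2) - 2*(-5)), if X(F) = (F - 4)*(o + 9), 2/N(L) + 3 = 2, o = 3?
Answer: 62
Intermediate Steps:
N(L) = -2 (N(L) = 2/(-3 + 2) = 2/(-1) = 2*(-1) = -2)
X(F) = -48 + 12*F (X(F) = (F - 4)*(3 + 9) = (-4 + F)*12 = -48 + 12*F)
(O(-11, -3) + w(5)) + X(N(2) - 2*(-5)) = (-11 + 5**2) + (-48 + 12*(-2 - 2*(-5))) = (-11 + 25) + (-48 + 12*(-2 + 10)) = 14 + (-48 + 12*8) = 14 + (-48 + 96) = 14 + 48 = 62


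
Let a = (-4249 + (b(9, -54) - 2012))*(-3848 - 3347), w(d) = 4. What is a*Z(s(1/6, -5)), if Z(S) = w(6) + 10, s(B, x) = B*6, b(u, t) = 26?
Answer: 628051550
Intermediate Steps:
s(B, x) = 6*B
Z(S) = 14 (Z(S) = 4 + 10 = 14)
a = 44860825 (a = (-4249 + (26 - 2012))*(-3848 - 3347) = (-4249 - 1986)*(-7195) = -6235*(-7195) = 44860825)
a*Z(s(1/6, -5)) = 44860825*14 = 628051550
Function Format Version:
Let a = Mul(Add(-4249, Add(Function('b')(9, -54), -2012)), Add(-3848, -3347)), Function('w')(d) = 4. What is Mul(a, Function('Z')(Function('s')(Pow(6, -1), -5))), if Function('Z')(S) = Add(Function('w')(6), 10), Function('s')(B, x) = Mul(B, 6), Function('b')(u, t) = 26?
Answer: 628051550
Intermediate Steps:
Function('s')(B, x) = Mul(6, B)
Function('Z')(S) = 14 (Function('Z')(S) = Add(4, 10) = 14)
a = 44860825 (a = Mul(Add(-4249, Add(26, -2012)), Add(-3848, -3347)) = Mul(Add(-4249, -1986), -7195) = Mul(-6235, -7195) = 44860825)
Mul(a, Function('Z')(Function('s')(Pow(6, -1), -5))) = Mul(44860825, 14) = 628051550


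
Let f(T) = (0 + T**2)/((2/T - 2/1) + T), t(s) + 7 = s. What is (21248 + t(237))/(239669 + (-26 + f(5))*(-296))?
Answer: 365126/4168205 ≈ 0.087598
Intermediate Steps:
t(s) = -7 + s
f(T) = T**2/(-2 + T + 2/T) (f(T) = T**2/((2/T - 2*1) + T) = T**2/((2/T - 2) + T) = T**2/((-2 + 2/T) + T) = T**2/(-2 + T + 2/T))
(21248 + t(237))/(239669 + (-26 + f(5))*(-296)) = (21248 + (-7 + 237))/(239669 + (-26 + 5**3/(2 + 5**2 - 2*5))*(-296)) = (21248 + 230)/(239669 + (-26 + 125/(2 + 25 - 10))*(-296)) = 21478/(239669 + (-26 + 125/17)*(-296)) = 21478/(239669 - 317/17*(-296)) = 21478/(239669 + 93832/17) = 21478/(4168205/17) = 21478*(17/4168205) = 365126/4168205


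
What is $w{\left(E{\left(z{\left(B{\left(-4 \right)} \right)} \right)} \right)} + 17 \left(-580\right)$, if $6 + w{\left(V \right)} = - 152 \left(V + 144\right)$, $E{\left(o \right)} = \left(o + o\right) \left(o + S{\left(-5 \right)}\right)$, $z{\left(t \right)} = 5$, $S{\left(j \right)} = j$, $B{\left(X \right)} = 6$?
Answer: $-31754$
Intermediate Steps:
$E{\left(o \right)} = 2 o \left(-5 + o\right)$ ($E{\left(o \right)} = \left(o + o\right) \left(o - 5\right) = 2 o \left(-5 + o\right)$)
$w{\left(V \right)} = -21894 - 152 V$ ($w{\left(V \right)} = -6 - 152 \left(V + 144\right) = -6 - 152 \left(144 + V\right) = -6 - \left(21888 + 152 V\right) = -21894 - 152 V$)
$w{\left(E{\left(z{\left(B{\left(-4 \right)} \right)} \right)} \right)} + 17 \left(-580\right) = \left(-21894 - 152 \cdot 2 \cdot 5 \left(-5 + 5\right)\right) + 17 \left(-580\right) = \left(-21894 - 152 \cdot 2 \cdot 5 \cdot 0\right) - 9860 = \left(-21894 - 0\right) - 9860 = \left(-21894 + 0\right) - 9860 = -21894 - 9860 = -31754$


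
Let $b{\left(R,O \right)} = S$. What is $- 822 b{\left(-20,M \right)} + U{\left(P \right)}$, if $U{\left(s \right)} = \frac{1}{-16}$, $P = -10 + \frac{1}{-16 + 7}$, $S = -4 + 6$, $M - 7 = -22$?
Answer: $- \frac{26305}{16} \approx -1644.1$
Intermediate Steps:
$M = -15$ ($M = 7 - 22 = -15$)
$S = 2$
$b{\left(R,O \right)} = 2$
$P = - \frac{91}{9}$ ($P = -10 + \frac{1}{-9} = -10 - \frac{1}{9} = - \frac{91}{9} \approx -10.111$)
$U{\left(s \right)} = - \frac{1}{16}$
$- 822 b{\left(-20,M \right)} + U{\left(P \right)} = \left(-822\right) 2 - \frac{1}{16} = -1644 - \frac{1}{16} = - \frac{26305}{16}$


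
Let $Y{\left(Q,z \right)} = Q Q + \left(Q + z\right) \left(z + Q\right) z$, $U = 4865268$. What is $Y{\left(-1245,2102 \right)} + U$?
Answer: $1550227091$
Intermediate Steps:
$Y{\left(Q,z \right)} = Q^{2} + z \left(Q + z\right)^{2}$ ($Y{\left(Q,z \right)} = Q^{2} + \left(Q + z\right) \left(Q + z\right) z = Q^{2} + \left(Q + z\right)^{2} z = Q^{2} + z \left(Q + z\right)^{2}$)
$Y{\left(-1245,2102 \right)} + U = \left(\left(-1245\right)^{2} + 2102 \left(-1245 + 2102\right)^{2}\right) + 4865268 = \left(1550025 + 2102 \cdot 857^{2}\right) + 4865268 = \left(1550025 + 2102 \cdot 734449\right) + 4865268 = \left(1550025 + 1543811798\right) + 4865268 = 1545361823 + 4865268 = 1550227091$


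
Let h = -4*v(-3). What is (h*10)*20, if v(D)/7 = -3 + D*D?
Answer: -33600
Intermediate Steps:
v(D) = -21 + 7*D² (v(D) = 7*(-3 + D*D) = 7*(-3 + D²) = -21 + 7*D²)
h = -168 (h = -4*(-21 + 7*(-3)²) = -4*(-21 + 7*9) = -4*(-21 + 63) = -4*42 = -168)
(h*10)*20 = -168*10*20 = -1680*20 = -33600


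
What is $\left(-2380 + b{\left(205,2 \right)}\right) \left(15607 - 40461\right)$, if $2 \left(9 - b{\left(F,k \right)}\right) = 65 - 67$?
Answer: $58903980$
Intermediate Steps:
$b{\left(F,k \right)} = 10$ ($b{\left(F,k \right)} = 9 - \frac{65 - 67}{2} = 9 - -1 = 9 + 1 = 10$)
$\left(-2380 + b{\left(205,2 \right)}\right) \left(15607 - 40461\right) = \left(-2380 + 10\right) \left(15607 - 40461\right) = \left(-2370\right) \left(-24854\right) = 58903980$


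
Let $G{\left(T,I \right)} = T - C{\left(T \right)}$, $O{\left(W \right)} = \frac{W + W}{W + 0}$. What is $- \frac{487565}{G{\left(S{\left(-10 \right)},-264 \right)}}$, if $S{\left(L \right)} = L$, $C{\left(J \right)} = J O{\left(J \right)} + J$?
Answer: $- \frac{97513}{4} \approx -24378.0$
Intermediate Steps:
$O{\left(W \right)} = 2$ ($O{\left(W \right)} = \frac{2 W}{W} = 2$)
$C{\left(J \right)} = 3 J$ ($C{\left(J \right)} = J 2 + J = 2 J + J = 3 J$)
$G{\left(T,I \right)} = - 2 T$ ($G{\left(T,I \right)} = T - 3 T = - 2 T$)
$- \frac{487565}{G{\left(S{\left(-10 \right)},-264 \right)}} = - \frac{487565}{\left(-2\right) \left(-10\right)} = - \frac{487565}{20} = \left(-487565\right) \frac{1}{20} = - \frac{97513}{4}$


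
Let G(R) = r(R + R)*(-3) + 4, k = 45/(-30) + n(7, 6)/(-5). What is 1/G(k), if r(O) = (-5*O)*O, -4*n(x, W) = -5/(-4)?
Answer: 64/8191 ≈ 0.0078135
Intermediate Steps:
n(x, W) = -5/16 (n(x, W) = -(-5)/(4*(-4)) = -(-5)*(-1)/(4*4) = -¼*5/4 = -5/16)
r(O) = -5*O²
k = -23/16 (k = 45/(-30) - 5/16/(-5) = 45*(-1/30) - 5/16*(-⅕) = -3/2 + 1/16 = -23/16 ≈ -1.4375)
G(R) = 4 + 60*R² (G(R) = -5*(R + R)²*(-3) + 4 = -5*4*R²*(-3) + 4 = -20*R²*(-3) + 4 = 60*R² + 4 = 4 + 60*R²)
1/G(k) = 1/(4 + 60*(-23/16)²) = 1/(4 + 60*(529/256)) = 1/(4 + 7935/64) = 1/(8191/64) = 64/8191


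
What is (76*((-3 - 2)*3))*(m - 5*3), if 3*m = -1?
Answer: 17480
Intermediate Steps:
m = -⅓ (m = (⅓)*(-1) = -⅓ ≈ -0.33333)
(76*((-3 - 2)*3))*(m - 5*3) = (76*((-3 - 2)*3))*(-⅓ - 5*3) = (76*(-5*3))*(-⅓ - 15) = (76*(-15))*(-46/3) = -1140*(-46/3) = 17480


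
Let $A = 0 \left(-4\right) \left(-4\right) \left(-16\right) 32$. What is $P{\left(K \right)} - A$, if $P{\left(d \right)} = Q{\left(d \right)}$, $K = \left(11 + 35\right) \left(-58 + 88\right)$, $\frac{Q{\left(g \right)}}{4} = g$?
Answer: $5520$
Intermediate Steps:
$Q{\left(g \right)} = 4 g$
$K = 1380$ ($K = 46 \cdot 30 = 1380$)
$P{\left(d \right)} = 4 d$
$A = 0$ ($A = 0 \left(-4\right) \left(-16\right) 32 = 0 \left(-16\right) 32 = 0 \cdot 32 = 0$)
$P{\left(K \right)} - A = 4 \cdot 1380 - 0 = 5520 + 0 = 5520$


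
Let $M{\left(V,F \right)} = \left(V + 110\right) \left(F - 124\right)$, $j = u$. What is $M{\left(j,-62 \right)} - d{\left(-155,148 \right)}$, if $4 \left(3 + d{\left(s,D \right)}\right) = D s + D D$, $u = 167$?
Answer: $-51260$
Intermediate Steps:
$j = 167$
$M{\left(V,F \right)} = \left(-124 + F\right) \left(110 + V\right)$ ($M{\left(V,F \right)} = \left(110 + V\right) \left(-124 + F\right) = \left(-124 + F\right) \left(110 + V\right)$)
$d{\left(s,D \right)} = -3 + \frac{D^{2}}{4} + \frac{D s}{4}$ ($d{\left(s,D \right)} = -3 + \frac{D s + D D}{4} = -3 + \frac{D s + D^{2}}{4} = -3 + \frac{D^{2} + D s}{4} = -3 + \left(\frac{D^{2}}{4} + \frac{D s}{4}\right) = -3 + \frac{D^{2}}{4} + \frac{D s}{4}$)
$M{\left(j,-62 \right)} - d{\left(-155,148 \right)} = \left(-13640 - 20708 + 110 \left(-62\right) - 10354\right) - \left(-3 + \frac{148^{2}}{4} + \frac{1}{4} \cdot 148 \left(-155\right)\right) = \left(-13640 - 20708 - 6820 - 10354\right) - \left(-3 + \frac{1}{4} \cdot 21904 - 5735\right) = -51522 - \left(-3 + 5476 - 5735\right) = -51522 - -262 = -51522 + 262 = -51260$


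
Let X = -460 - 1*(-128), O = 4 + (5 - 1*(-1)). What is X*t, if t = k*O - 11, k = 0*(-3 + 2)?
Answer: 3652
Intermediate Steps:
k = 0 (k = 0*(-1) = 0)
O = 10 (O = 4 + (5 + 1) = 4 + 6 = 10)
t = -11 (t = 0*10 - 11 = 0 - 11 = -11)
X = -332 (X = -460 + 128 = -332)
X*t = -332*(-11) = 3652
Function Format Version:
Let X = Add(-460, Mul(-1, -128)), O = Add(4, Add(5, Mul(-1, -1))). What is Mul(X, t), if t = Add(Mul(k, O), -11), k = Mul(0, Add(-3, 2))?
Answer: 3652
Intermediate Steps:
k = 0 (k = Mul(0, -1) = 0)
O = 10 (O = Add(4, Add(5, 1)) = Add(4, 6) = 10)
t = -11 (t = Add(Mul(0, 10), -11) = Add(0, -11) = -11)
X = -332 (X = Add(-460, 128) = -332)
Mul(X, t) = Mul(-332, -11) = 3652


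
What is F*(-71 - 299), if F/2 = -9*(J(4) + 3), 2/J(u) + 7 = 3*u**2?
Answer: 832500/41 ≈ 20305.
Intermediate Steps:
J(u) = 2/(-7 + 3*u**2)
F = -2250/41 (F = 2*(-9*(2/(-7 + 3*4**2) + 3)) = 2*(-9*(2/(-7 + 3*16) + 3)) = 2*(-9*(2/(-7 + 48) + 3)) = 2*(-9*(2/41 + 3)) = 2*(-9*125/41) = 2*(-1125/41) = -2250/41 ≈ -54.878)
F*(-71 - 299) = -2250*(-71 - 299)/41 = -2250/41*(-370) = 832500/41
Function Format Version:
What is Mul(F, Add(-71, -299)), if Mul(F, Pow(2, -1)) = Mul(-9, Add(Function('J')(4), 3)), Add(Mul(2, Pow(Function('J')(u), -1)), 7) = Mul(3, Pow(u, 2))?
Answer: Rational(832500, 41) ≈ 20305.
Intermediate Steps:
Function('J')(u) = Mul(2, Pow(Add(-7, Mul(3, Pow(u, 2))), -1))
F = Rational(-2250, 41) (F = Mul(2, Mul(-9, Add(Mul(2, Pow(Add(-7, Mul(3, Pow(4, 2))), -1)), 3))) = Mul(2, Mul(-9, Add(Mul(2, Pow(Add(-7, Mul(3, 16)), -1)), 3))) = Mul(2, Mul(-9, Add(Mul(2, Pow(Add(-7, 48), -1)), 3))) = Mul(2, Mul(-9, Add(Mul(2, Pow(41, -1)), 3))) = Mul(2, Mul(-9, Add(Mul(2, Rational(1, 41)), 3))) = Mul(2, Mul(-9, Add(Rational(2, 41), 3))) = Mul(2, Mul(-9, Rational(125, 41))) = Mul(2, Rational(-1125, 41)) = Rational(-2250, 41) ≈ -54.878)
Mul(F, Add(-71, -299)) = Mul(Rational(-2250, 41), Add(-71, -299)) = Mul(Rational(-2250, 41), -370) = Rational(832500, 41)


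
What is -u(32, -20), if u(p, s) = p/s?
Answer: 8/5 ≈ 1.6000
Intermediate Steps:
-u(32, -20) = -32/(-20) = -32*(-1)/20 = -1*(-8/5) = 8/5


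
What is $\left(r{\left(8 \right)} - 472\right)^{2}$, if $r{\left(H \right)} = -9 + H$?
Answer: $223729$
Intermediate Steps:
$\left(r{\left(8 \right)} - 472\right)^{2} = \left(\left(-9 + 8\right) - 472\right)^{2} = \left(-1 - 472\right)^{2} = \left(-473\right)^{2} = 223729$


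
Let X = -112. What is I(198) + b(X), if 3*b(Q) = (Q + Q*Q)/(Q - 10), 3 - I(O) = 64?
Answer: -5793/61 ≈ -94.967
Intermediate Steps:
I(O) = -61 (I(O) = 3 - 1*64 = 3 - 64 = -61)
b(Q) = (Q + Q²)/(3*(-10 + Q)) (b(Q) = ((Q + Q*Q)/(Q - 10))/3 = ((Q + Q²)/(-10 + Q))/3 = (Q + Q²)/(3*(-10 + Q)))
I(198) + b(X) = -61 + (⅓)*(-112)*(1 - 112)/(-10 - 112) = -61 + (⅓)*(-112)*(-111)/(-122) = -61 + (⅓)*(-112)*(-1/122)*(-111) = -61 - 2072/61 = -5793/61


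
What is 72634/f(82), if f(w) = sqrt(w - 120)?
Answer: -36317*I*sqrt(38)/19 ≈ -11783.0*I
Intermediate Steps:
f(w) = sqrt(-120 + w)
72634/f(82) = 72634/(sqrt(-120 + 82)) = 72634/(sqrt(-38)) = 72634/((I*sqrt(38))) = 72634*(-I*sqrt(38)/38) = -36317*I*sqrt(38)/19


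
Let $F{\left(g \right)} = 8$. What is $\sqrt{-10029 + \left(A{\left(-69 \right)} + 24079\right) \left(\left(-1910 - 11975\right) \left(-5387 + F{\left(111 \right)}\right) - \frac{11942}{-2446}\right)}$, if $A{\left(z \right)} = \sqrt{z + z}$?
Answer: $\frac{\sqrt{2689916600521358231 + 111712139853068 i \sqrt{138}}}{1223} \approx 1.341 \cdot 10^{6} + 327.13 i$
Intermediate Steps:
$A{\left(z \right)} = \sqrt{2} \sqrt{z}$ ($A{\left(z \right)} = \sqrt{2 z} = \sqrt{2} \sqrt{z}$)
$\sqrt{-10029 + \left(A{\left(-69 \right)} + 24079\right) \left(\left(-1910 - 11975\right) \left(-5387 + F{\left(111 \right)}\right) - \frac{11942}{-2446}\right)} = \sqrt{-10029 + \left(\sqrt{2} \sqrt{-69} + 24079\right) \left(\left(-1910 - 11975\right) \left(-5387 + 8\right) - \frac{11942}{-2446}\right)} = \sqrt{-10029 + \left(\sqrt{2} i \sqrt{69} + 24079\right) \left(\left(-13885\right) \left(-5379\right) - - \frac{5971}{1223}\right)} = \sqrt{-10029 + \left(i \sqrt{138} + 24079\right) \left(74687415 + \frac{5971}{1223}\right)} = \sqrt{-10029 + \left(24079 + i \sqrt{138}\right) \frac{91342714516}{1223}} = \sqrt{-10029 + \left(\frac{2199441222830764}{1223} + \frac{91342714516 i \sqrt{138}}{1223}\right)} = \sqrt{\frac{2199441210565297}{1223} + \frac{91342714516 i \sqrt{138}}{1223}}$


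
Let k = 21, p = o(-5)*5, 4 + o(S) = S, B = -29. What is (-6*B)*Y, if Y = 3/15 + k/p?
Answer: -232/5 ≈ -46.400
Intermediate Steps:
o(S) = -4 + S
p = -45 (p = (-4 - 5)*5 = -9*5 = -45)
Y = -4/15 (Y = 3/15 + 21/(-45) = 3*(1/15) + 21*(-1/45) = ⅕ - 7/15 = -4/15 ≈ -0.26667)
(-6*B)*Y = -6*(-29)*(-4/15) = 174*(-4/15) = -232/5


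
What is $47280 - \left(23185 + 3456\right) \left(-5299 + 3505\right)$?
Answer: $47841234$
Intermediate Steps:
$47280 - \left(23185 + 3456\right) \left(-5299 + 3505\right) = 47280 - 26641 \left(-1794\right) = 47280 - -47793954 = 47280 + 47793954 = 47841234$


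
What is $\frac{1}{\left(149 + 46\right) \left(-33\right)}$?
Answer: $- \frac{1}{6435} \approx -0.0001554$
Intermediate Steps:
$\frac{1}{\left(149 + 46\right) \left(-33\right)} = \frac{1}{195 \left(-33\right)} = \frac{1}{-6435} = - \frac{1}{6435}$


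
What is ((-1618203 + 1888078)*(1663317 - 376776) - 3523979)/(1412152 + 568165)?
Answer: 347201728396/1980317 ≈ 1.7533e+5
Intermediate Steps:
((-1618203 + 1888078)*(1663317 - 376776) - 3523979)/(1412152 + 568165) = (269875*1286541 - 3523979)/1980317 = (347205252375 - 3523979)*(1/1980317) = 347201728396*(1/1980317) = 347201728396/1980317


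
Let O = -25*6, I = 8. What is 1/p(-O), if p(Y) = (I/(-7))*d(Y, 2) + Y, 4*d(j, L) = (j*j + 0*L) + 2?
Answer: -7/43954 ≈ -0.00015926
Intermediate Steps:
O = -150
d(j, L) = ½ + j²/4 (d(j, L) = ((j*j + 0*L) + 2)/4 = ((j² + 0) + 2)/4 = (j² + 2)/4 = (2 + j²)/4 = ½ + j²/4)
p(Y) = -4/7 + Y - 2*Y²/7 (p(Y) = (8/(-7))*(½ + Y²/4) + Y = (8*(-⅐))*(½ + Y²/4) + Y = -8*(½ + Y²/4)/7 + Y = (-4/7 - 2*Y²/7) + Y = -4/7 + Y - 2*Y²/7)
1/p(-O) = 1/(-4/7 - 1*(-150) - 2*(-1*(-150))²/7) = 1/(-4/7 + 150 - 2/7*150²) = 1/(-4/7 + 150 - 2/7*22500) = 1/(-4/7 + 150 - 45000/7) = 1/(-43954/7) = -7/43954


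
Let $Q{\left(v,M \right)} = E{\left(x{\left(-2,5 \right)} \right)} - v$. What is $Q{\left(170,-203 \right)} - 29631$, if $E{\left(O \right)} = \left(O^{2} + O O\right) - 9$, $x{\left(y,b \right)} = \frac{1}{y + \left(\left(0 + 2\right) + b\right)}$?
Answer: $- \frac{745248}{25} \approx -29810.0$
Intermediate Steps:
$x{\left(y,b \right)} = \frac{1}{2 + b + y}$ ($x{\left(y,b \right)} = \frac{1}{y + \left(2 + b\right)} = \frac{1}{2 + b + y}$)
$E{\left(O \right)} = -9 + 2 O^{2}$ ($E{\left(O \right)} = \left(O^{2} + O^{2}\right) - 9 = 2 O^{2} - 9 = -9 + 2 O^{2}$)
$Q{\left(v,M \right)} = - \frac{223}{25} - v$ ($Q{\left(v,M \right)} = \left(-9 + 2 \left(\frac{1}{2 + 5 - 2}\right)^{2}\right) - v = \left(-9 + 2 \left(\frac{1}{5}\right)^{2}\right) - v = \left(-9 + \frac{2}{25}\right) - v = - \frac{223}{25} - v$)
$Q{\left(170,-203 \right)} - 29631 = \left(- \frac{223}{25} - 170\right) - 29631 = - \frac{4473}{25} - 29631 = - \frac{745248}{25}$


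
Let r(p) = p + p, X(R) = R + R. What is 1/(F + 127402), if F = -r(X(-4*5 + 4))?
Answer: 1/127466 ≈ 7.8452e-6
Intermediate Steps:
X(R) = 2*R
r(p) = 2*p
F = 64 (F = -2*2*(-4*5 + 4) = -2*2*(-20 + 4) = -2*2*(-16) = -2*(-32) = -1*(-64) = 64)
1/(F + 127402) = 1/(64 + 127402) = 1/127466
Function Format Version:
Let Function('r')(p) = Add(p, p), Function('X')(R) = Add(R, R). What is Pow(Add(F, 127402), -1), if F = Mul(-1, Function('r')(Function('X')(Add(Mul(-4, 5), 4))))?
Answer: Rational(1, 127466) ≈ 7.8452e-6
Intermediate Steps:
Function('X')(R) = Mul(2, R)
Function('r')(p) = Mul(2, p)
F = 64 (F = Mul(-1, Mul(2, Mul(2, Add(Mul(-4, 5), 4)))) = Mul(-1, Mul(2, Mul(2, Add(-20, 4)))) = Mul(-1, Mul(2, Mul(2, -16))) = Mul(-1, Mul(2, -32)) = Mul(-1, -64) = 64)
Pow(Add(F, 127402), -1) = Pow(Add(64, 127402), -1) = Pow(127466, -1) = Rational(1, 127466)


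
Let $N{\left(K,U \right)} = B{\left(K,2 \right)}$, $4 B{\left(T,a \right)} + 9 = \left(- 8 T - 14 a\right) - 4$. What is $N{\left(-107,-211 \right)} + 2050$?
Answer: $\frac{9015}{4} \approx 2253.8$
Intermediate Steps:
$B{\left(T,a \right)} = - \frac{13}{4} - 2 T - \frac{7 a}{2}$ ($B{\left(T,a \right)} = - \frac{9}{4} + \frac{\left(- 8 T - 14 a\right) - 4}{4} = - \frac{9}{4} + \frac{\left(- 14 a - 8 T\right) - 4}{4} = - \frac{9}{4} + \frac{-4 - 14 a - 8 T}{4} = - \frac{9}{4} - \left(1 + 2 T + \frac{7 a}{2}\right) = - \frac{13}{4} - 2 T - \frac{7 a}{2}$)
$N{\left(K,U \right)} = - \frac{41}{4} - 2 K$ ($N{\left(K,U \right)} = - \frac{13}{4} - 2 K - 7 = - \frac{41}{4} - 2 K$)
$N{\left(-107,-211 \right)} + 2050 = \left(- \frac{41}{4} - -214\right) + 2050 = \left(- \frac{41}{4} + 214\right) + 2050 = \frac{815}{4} + 2050 = \frac{9015}{4}$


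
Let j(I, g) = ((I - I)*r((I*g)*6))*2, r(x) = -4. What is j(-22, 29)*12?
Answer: 0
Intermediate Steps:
j(I, g) = 0 (j(I, g) = ((I - I)*(-4))*2 = (0*(-4))*2 = 0*2 = 0)
j(-22, 29)*12 = 0*12 = 0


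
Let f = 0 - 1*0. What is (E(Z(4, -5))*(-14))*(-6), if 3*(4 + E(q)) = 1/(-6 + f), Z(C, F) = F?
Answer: -1022/3 ≈ -340.67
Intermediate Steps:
f = 0 (f = 0 + 0 = 0)
E(q) = -73/18 (E(q) = -4 + 1/(3*(-6 + 0)) = -4 + (⅓)/(-6) = -4 + (⅓)*(-⅙) = -4 - 1/18 = -73/18)
(E(Z(4, -5))*(-14))*(-6) = -73/18*(-14)*(-6) = (511/9)*(-6) = -1022/3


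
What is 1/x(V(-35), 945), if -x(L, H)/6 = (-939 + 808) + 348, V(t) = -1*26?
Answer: -1/1302 ≈ -0.00076805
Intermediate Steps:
V(t) = -26
x(L, H) = -1302 (x(L, H) = -6*((-939 + 808) + 348) = -6*(-131 + 348) = -6*217 = -1302)
1/x(V(-35), 945) = 1/(-1302) = -1/1302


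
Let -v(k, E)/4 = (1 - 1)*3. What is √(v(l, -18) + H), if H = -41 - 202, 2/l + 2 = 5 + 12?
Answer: 9*I*√3 ≈ 15.588*I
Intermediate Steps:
l = 2/15 (l = 2/(-2 + (5 + 12)) = 2/(-2 + 17) = 2/15 ≈ 0.13333)
H = -243
v(k, E) = 0 (v(k, E) = -4*(1 - 1)*3 = -0*3 = -4*0 = 0)
√(v(l, -18) + H) = √(0 - 243) = √(-243) = 9*I*√3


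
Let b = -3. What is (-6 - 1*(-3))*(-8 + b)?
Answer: 33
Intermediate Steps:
(-6 - 1*(-3))*(-8 + b) = (-6 - 1*(-3))*(-8 - 3) = (-6 + 3)*(-11) = -3*(-11) = 33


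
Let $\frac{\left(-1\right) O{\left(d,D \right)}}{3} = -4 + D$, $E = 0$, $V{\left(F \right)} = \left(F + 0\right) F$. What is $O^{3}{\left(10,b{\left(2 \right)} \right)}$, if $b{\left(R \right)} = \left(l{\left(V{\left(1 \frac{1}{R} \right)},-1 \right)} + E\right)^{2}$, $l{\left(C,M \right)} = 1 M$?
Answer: $729$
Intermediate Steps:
$V{\left(F \right)} = F^{2}$ ($V{\left(F \right)} = F F = F^{2}$)
$l{\left(C,M \right)} = M$
$b{\left(R \right)} = 1$ ($b{\left(R \right)} = \left(-1 + 0\right)^{2} = \left(-1\right)^{2} = 1$)
$O{\left(d,D \right)} = 12 - 3 D$ ($O{\left(d,D \right)} = - 3 \left(-4 + D\right) = 12 - 3 D$)
$O^{3}{\left(10,b{\left(2 \right)} \right)} = \left(12 - 3\right)^{3} = 9^{3} = 729$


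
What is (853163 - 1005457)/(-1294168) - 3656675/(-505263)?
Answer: 218604558851/29722509372 ≈ 7.3549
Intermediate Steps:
(853163 - 1005457)/(-1294168) - 3656675/(-505263) = -152294*(-1/1294168) - 3656675*(-1/505263) = 76147/647084 + 332425/45933 = 218604558851/29722509372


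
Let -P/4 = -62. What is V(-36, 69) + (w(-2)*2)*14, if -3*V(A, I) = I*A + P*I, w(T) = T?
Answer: -4932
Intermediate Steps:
P = 248 (P = -4*(-62) = 248)
V(A, I) = -248*I/3 - A*I/3 (V(A, I) = -(I*A + 248*I)/3 = -(A*I + 248*I)/3 = -(248*I + A*I)/3 = -248*I/3 - A*I/3)
V(-36, 69) + (w(-2)*2)*14 = -⅓*69*(248 - 36) - 2*2*14 = -⅓*69*212 - 4*14 = -4876 - 56 = -4932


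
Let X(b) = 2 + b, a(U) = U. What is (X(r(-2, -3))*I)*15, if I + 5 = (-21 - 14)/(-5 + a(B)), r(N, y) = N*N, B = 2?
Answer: 600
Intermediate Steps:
r(N, y) = N²
I = 20/3 (I = -5 + (-21 - 14)/(-5 + 2) = -5 - 35/(-3) = -5 - 35*(-⅓) = -5 + 35/3 = 20/3 ≈ 6.6667)
(X(r(-2, -3))*I)*15 = ((2 + (-2)²)*(20/3))*15 = ((2 + 4)*(20/3))*15 = (6*(20/3))*15 = 40*15 = 600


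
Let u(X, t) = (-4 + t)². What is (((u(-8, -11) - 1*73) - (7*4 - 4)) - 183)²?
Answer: 3025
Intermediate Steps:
(((u(-8, -11) - 1*73) - (7*4 - 4)) - 183)² = ((((-4 - 11)² - 1*73) - (7*4 - 4)) - 183)² = ((((-15)² - 73) - (28 - 4)) - 183)² = (((225 - 73) - 1*24) - 183)² = ((152 - 24) - 183)² = (128 - 183)² = (-55)² = 3025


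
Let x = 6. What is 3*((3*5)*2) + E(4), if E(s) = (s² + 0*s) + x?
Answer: 112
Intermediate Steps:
E(s) = 6 + s² (E(s) = (s² + 0*s) + 6 = (s² + 0) + 6 = s² + 6 = 6 + s²)
3*((3*5)*2) + E(4) = 3*((3*5)*2) + (6 + 4²) = 3*(15*2) + (6 + 16) = 3*30 + 22 = 90 + 22 = 112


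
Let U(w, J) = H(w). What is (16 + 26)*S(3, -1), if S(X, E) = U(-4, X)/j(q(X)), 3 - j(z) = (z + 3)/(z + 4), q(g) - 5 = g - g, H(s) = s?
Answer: -1512/19 ≈ -79.579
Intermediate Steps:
U(w, J) = w
q(g) = 5 (q(g) = 5 + (g - g) = 5 + 0 = 5)
j(z) = 3 - (3 + z)/(4 + z) (j(z) = 3 - (z + 3)/(z + 4) = 3 - (3 + z)/(4 + z))
S(X, E) = -36/19 (S(X, E) = -4*(4 + 5)/(9 + 2*5) = -4*9/(9 + 10) = -4/((⅑)*19) = -4/19/9 = -4*9/19 = -36/19)
(16 + 26)*S(3, -1) = (16 + 26)*(-36/19) = 42*(-36/19) = -1512/19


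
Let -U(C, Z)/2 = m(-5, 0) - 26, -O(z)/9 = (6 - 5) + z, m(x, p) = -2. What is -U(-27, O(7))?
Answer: -56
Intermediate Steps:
O(z) = -9 - 9*z (O(z) = -9*((6 - 5) + z) = -9*(1 + z) = -9 - 9*z)
U(C, Z) = 56 (U(C, Z) = -2*(-2 - 26) = -2*(-28) = 56)
-U(-27, O(7)) = -1*56 = -56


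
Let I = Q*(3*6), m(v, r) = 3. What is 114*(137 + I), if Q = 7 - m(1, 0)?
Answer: 23826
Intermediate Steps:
Q = 4 (Q = 7 - 1*3 = 7 - 3 = 4)
I = 72 (I = 4*(3*6) = 4*18 = 72)
114*(137 + I) = 114*(137 + 72) = 114*209 = 23826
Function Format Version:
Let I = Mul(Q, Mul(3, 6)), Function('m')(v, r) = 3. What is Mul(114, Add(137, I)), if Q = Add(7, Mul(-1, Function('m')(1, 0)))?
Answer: 23826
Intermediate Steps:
Q = 4 (Q = Add(7, Mul(-1, 3)) = Add(7, -3) = 4)
I = 72 (I = Mul(4, Mul(3, 6)) = Mul(4, 18) = 72)
Mul(114, Add(137, I)) = Mul(114, Add(137, 72)) = Mul(114, 209) = 23826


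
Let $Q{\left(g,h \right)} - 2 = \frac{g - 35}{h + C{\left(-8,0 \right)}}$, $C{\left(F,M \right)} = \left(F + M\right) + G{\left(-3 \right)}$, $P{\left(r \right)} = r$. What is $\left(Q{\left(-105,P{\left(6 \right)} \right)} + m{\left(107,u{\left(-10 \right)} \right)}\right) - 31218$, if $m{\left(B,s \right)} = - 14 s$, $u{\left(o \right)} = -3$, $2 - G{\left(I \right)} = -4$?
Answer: $-31209$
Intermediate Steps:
$G{\left(I \right)} = 6$ ($G{\left(I \right)} = 2 - -4 = 2 + 4 = 6$)
$C{\left(F,M \right)} = 6 + F + M$ ($C{\left(F,M \right)} = \left(F + M\right) + 6 = 6 + F + M$)
$Q{\left(g,h \right)} = 2 + \frac{-35 + g}{-2 + h}$ ($Q{\left(g,h \right)} = 2 + \frac{g - 35}{h + \left(6 - 8 + 0\right)} = 2 + \frac{-35 + g}{h - 2} = 2 + \frac{-35 + g}{-2 + h}$)
$\left(Q{\left(-105,P{\left(6 \right)} \right)} + m{\left(107,u{\left(-10 \right)} \right)}\right) - 31218 = \left(\frac{-39 - 105 + 2 \cdot 6}{-2 + 6} - -42\right) - 31218 = \left(\frac{-39 - 105 + 12}{4} + 42\right) - 31218 = \left(\frac{1}{4} \left(-132\right) + 42\right) - 31218 = \left(-33 + 42\right) - 31218 = 9 - 31218 = -31209$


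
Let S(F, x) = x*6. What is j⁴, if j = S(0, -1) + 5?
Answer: 1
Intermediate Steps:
S(F, x) = 6*x
j = -1 (j = 6*(-1) + 5 = -6 + 5 = -1)
j⁴ = (-1)⁴ = 1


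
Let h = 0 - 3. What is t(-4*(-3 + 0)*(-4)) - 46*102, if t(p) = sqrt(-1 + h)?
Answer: -4692 + 2*I ≈ -4692.0 + 2.0*I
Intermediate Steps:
h = -3
t(p) = 2*I (t(p) = sqrt(-1 - 3) = sqrt(-4) = 2*I)
t(-4*(-3 + 0)*(-4)) - 46*102 = 2*I - 46*102 = 2*I - 4692 = -4692 + 2*I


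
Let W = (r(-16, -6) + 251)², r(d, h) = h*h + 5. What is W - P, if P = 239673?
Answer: -154409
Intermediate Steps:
r(d, h) = 5 + h² (r(d, h) = h² + 5 = 5 + h²)
W = 85264 (W = ((5 + (-6)²) + 251)² = ((5 + 36) + 251)² = (41 + 251)² = 292² = 85264)
W - P = 85264 - 1*239673 = 85264 - 239673 = -154409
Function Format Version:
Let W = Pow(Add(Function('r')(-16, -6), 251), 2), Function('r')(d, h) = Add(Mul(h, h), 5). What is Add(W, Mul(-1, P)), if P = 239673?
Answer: -154409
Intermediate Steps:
Function('r')(d, h) = Add(5, Pow(h, 2)) (Function('r')(d, h) = Add(Pow(h, 2), 5) = Add(5, Pow(h, 2)))
W = 85264 (W = Pow(Add(Add(5, Pow(-6, 2)), 251), 2) = Pow(Add(Add(5, 36), 251), 2) = Pow(Add(41, 251), 2) = Pow(292, 2) = 85264)
Add(W, Mul(-1, P)) = Add(85264, Mul(-1, 239673)) = Add(85264, -239673) = -154409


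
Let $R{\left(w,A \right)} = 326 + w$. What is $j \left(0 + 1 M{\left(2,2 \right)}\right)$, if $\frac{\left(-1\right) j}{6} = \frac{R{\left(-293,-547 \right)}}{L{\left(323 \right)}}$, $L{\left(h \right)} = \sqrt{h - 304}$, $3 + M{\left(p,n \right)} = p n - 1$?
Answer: $0$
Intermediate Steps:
$M{\left(p,n \right)} = -4 + n p$ ($M{\left(p,n \right)} = -3 + \left(p n - 1\right) = -3 + \left(n p - 1\right) = -3 + \left(-1 + n p\right) = -4 + n p$)
$L{\left(h \right)} = \sqrt{-304 + h}$
$j = - \frac{198 \sqrt{19}}{19}$ ($j = - 6 \frac{326 - 293}{\sqrt{-304 + 323}} = - 6 \frac{33}{\sqrt{19}} = - 6 \cdot 33 \frac{\sqrt{19}}{19} = - 6 \frac{33 \sqrt{19}}{19} = - \frac{198 \sqrt{19}}{19} \approx -45.424$)
$j \left(0 + 1 M{\left(2,2 \right)}\right) = - \frac{198 \sqrt{19}}{19} \left(0 + 1 \left(-4 + 2 \cdot 2\right)\right) = - \frac{198 \sqrt{19}}{19} \left(0 + 1 \left(-4 + 4\right)\right) = - \frac{198 \sqrt{19}}{19} \left(0 + 1 \cdot 0\right) = - \frac{198 \sqrt{19}}{19} \left(0 + 0\right) = - \frac{198 \sqrt{19}}{19} \cdot 0 = 0$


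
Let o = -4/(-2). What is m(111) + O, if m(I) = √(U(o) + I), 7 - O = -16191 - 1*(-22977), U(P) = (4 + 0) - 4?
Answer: -6779 + √111 ≈ -6768.5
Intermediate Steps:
o = 2 (o = -4*(-½) = 2)
U(P) = 0 (U(P) = 4 - 4 = 0)
O = -6779 (O = 7 - (-16191 - 1*(-22977)) = 7 - (-16191 + 22977) = 7 - 1*6786 = 7 - 6786 = -6779)
m(I) = √I (m(I) = √(0 + I) = √I)
m(111) + O = √111 - 6779 = -6779 + √111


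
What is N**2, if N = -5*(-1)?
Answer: 25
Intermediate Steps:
N = 5
N**2 = 5**2 = 25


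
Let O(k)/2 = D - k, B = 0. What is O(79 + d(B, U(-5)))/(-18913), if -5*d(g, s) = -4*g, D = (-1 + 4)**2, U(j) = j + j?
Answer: 140/18913 ≈ 0.0074023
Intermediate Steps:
U(j) = 2*j
D = 9 (D = 3**2 = 9)
d(g, s) = 4*g/5 (d(g, s) = -(-4)*g/5 = 4*g/5)
O(k) = 18 - 2*k (O(k) = 2*(9 - k) = 18 - 2*k)
O(79 + d(B, U(-5)))/(-18913) = (18 - 2*(79 + (4/5)*0))/(-18913) = (18 - 2*(79 + 0))*(-1/18913) = (18 - 2*79)*(-1/18913) = (18 - 158)*(-1/18913) = -140*(-1/18913) = 140/18913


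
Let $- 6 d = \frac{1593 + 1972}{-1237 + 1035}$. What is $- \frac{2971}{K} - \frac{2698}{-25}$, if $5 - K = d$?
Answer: $- \frac{16657958}{12475} \approx -1335.3$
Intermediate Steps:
$d = \frac{3565}{1212}$ ($d = - \frac{\left(1593 + 1972\right) \frac{1}{-1237 + 1035}}{6} = - \frac{3565 \frac{1}{-202}}{6} = - \frac{3565 \left(- \frac{1}{202}\right)}{6} = \left(- \frac{1}{6}\right) \left(- \frac{3565}{202}\right) = \frac{3565}{1212} \approx 2.9414$)
$K = \frac{2495}{1212}$ ($K = 5 - \frac{3565}{1212} = \frac{2495}{1212} \approx 2.0586$)
$- \frac{2971}{K} - \frac{2698}{-25} = - \frac{2971}{\frac{2495}{1212}} - \frac{2698}{-25} = \left(-2971\right) \frac{1212}{2495} - - \frac{2698}{25} = - \frac{3600852}{2495} + \frac{2698}{25} = - \frac{16657958}{12475}$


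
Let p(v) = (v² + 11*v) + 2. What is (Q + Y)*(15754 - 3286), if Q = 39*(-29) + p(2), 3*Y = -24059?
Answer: -113741408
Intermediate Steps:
Y = -24059/3 (Y = (⅓)*(-24059) = -24059/3 ≈ -8019.7)
p(v) = 2 + v² + 11*v
Q = -1103 (Q = 39*(-29) + (2 + 2² + 11*2) = -1131 + (2 + 4 + 22) = -1131 + 28 = -1103)
(Q + Y)*(15754 - 3286) = (-1103 - 24059/3)*(15754 - 3286) = -27368/3*12468 = -113741408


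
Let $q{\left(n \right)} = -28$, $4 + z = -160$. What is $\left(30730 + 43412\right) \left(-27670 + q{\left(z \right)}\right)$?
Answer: $-2053585116$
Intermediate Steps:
$z = -164$ ($z = -4 - 160 = -164$)
$\left(30730 + 43412\right) \left(-27670 + q{\left(z \right)}\right) = \left(30730 + 43412\right) \left(-27670 - 28\right) = 74142 \left(-27698\right) = -2053585116$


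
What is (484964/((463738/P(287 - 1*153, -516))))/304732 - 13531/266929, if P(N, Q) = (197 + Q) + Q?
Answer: -505058937214989/9430321842822166 ≈ -0.053557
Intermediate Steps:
P(N, Q) = 197 + 2*Q
(484964/((463738/P(287 - 1*153, -516))))/304732 - 13531/266929 = (484964/((463738/(197 + 2*(-516)))))/304732 - 13531/266929 = (484964/((463738/(197 - 1032))))*(1/304732) - 13531*1/266929 = (484964/((463738/(-835))))*(1/304732) - 13531/266929 = (484964/((463738*(-1/835))))*(1/304732) - 13531/266929 = (484964/(-463738/835))*(1/304732) - 13531/266929 = (484964*(-835/463738))*(1/304732) - 13531/266929 = -202472470/231869*1/304732 - 13531/266929 = -101236235/35328952054 - 13531/266929 = -505058937214989/9430321842822166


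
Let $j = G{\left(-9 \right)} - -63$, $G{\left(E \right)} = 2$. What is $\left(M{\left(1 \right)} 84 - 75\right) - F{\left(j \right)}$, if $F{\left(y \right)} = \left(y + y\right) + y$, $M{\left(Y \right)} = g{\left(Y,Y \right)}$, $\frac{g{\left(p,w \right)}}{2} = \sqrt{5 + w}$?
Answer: $-270 + 168 \sqrt{6} \approx 141.51$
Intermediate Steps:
$g{\left(p,w \right)} = 2 \sqrt{5 + w}$
$M{\left(Y \right)} = 2 \sqrt{5 + Y}$
$j = 65$ ($j = 2 - -63 = 2 + 63 = 65$)
$F{\left(y \right)} = 3 y$ ($F{\left(y \right)} = 2 y + y = 3 y$)
$\left(M{\left(1 \right)} 84 - 75\right) - F{\left(j \right)} = \left(2 \sqrt{5 + 1} \cdot 84 - 75\right) - 3 \cdot 65 = \left(2 \sqrt{6} \cdot 84 - 75\right) - 195 = \left(168 \sqrt{6} - 75\right) - 195 = \left(-75 + 168 \sqrt{6}\right) - 195 = -270 + 168 \sqrt{6}$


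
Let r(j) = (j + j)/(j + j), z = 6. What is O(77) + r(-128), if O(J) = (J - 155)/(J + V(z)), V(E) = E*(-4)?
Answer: -25/53 ≈ -0.47170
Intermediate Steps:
V(E) = -4*E
O(J) = (-155 + J)/(-24 + J) (O(J) = (J - 155)/(J - 4*6) = (-155 + J)/(J - 24) = (-155 + J)/(-24 + J))
r(j) = 1 (r(j) = (2*j)/((2*j)) = (2*j)*(1/(2*j)) = 1)
O(77) + r(-128) = (-155 + 77)/(-24 + 77) + 1 = -78/53 + 1 = -25/53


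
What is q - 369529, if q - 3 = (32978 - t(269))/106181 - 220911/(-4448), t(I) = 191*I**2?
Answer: -174562447989301/472293088 ≈ -3.6961e+5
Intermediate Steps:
q = -36455473749/472293088 (q = 3 + ((32978 - 191*269**2)/106181 - 220911/(-4448)) = 3 + ((32978 - 191*72361)*(1/106181) - 220911*(-1/4448)) = 3 + ((32978 - 1*13820951)*(1/106181) + 220911/4448) = 3 + ((32978 - 13820951)*(1/106181) + 220911/4448) = 3 + (-13787973*1/106181 + 220911/4448) = 3 + (-13787973/106181 + 220911/4448) = 3 - 37872353013/472293088 = -36455473749/472293088 ≈ -77.188)
q - 369529 = -36455473749/472293088 - 369529 = -174562447989301/472293088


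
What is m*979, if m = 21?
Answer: 20559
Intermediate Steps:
m*979 = 21*979 = 20559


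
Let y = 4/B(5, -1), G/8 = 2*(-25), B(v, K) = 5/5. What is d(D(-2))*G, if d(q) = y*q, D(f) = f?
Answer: 3200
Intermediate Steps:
B(v, K) = 1 (B(v, K) = 5*(1/5) = 1)
G = -400 (G = 8*(2*(-25)) = 8*(-50) = -400)
y = 4 (y = 4/1 = 4*1 = 4)
d(q) = 4*q
d(D(-2))*G = (4*(-2))*(-400) = -8*(-400) = 3200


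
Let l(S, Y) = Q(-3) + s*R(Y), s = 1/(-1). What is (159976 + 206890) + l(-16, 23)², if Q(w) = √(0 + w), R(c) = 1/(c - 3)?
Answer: 146745201/400 - I*√3/10 ≈ 3.6686e+5 - 0.17321*I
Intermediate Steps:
R(c) = 1/(-3 + c)
Q(w) = √w
s = -1
l(S, Y) = -1/(-3 + Y) + I*√3 (l(S, Y) = √(-3) - 1/(-3 + Y) = I*√3 - 1/(-3 + Y) = -1/(-3 + Y) + I*√3)
(159976 + 206890) + l(-16, 23)² = (159976 + 206890) + ((-1 + I*√3*(-3 + 23))/(-3 + 23))² = 366866 + ((-1 + I*√3*20)/20)² = 366866 + ((-1 + 20*I*√3)/20)² = 366866 + (-1/20 + I*√3)²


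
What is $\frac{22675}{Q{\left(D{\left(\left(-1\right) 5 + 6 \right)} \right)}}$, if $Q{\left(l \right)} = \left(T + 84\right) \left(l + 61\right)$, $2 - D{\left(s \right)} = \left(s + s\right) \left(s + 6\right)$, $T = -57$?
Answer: $\frac{22675}{1323} \approx 17.139$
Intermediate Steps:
$D{\left(s \right)} = 2 - 2 s \left(6 + s\right)$ ($D{\left(s \right)} = 2 - \left(s + s\right) \left(s + 6\right) = 2 - 2 s \left(6 + s\right)$)
$Q{\left(l \right)} = 1647 + 27 l$ ($Q{\left(l \right)} = \left(-57 + 84\right) \left(l + 61\right) = 27 \left(61 + l\right) = 1647 + 27 l$)
$\frac{22675}{Q{\left(D{\left(\left(-1\right) 5 + 6 \right)} \right)}} = \frac{22675}{1647 + 27 \left(2 - 12 \left(\left(-1\right) 5 + 6\right) - 2 \left(\left(-1\right) 5 + 6\right)^{2}\right)} = \frac{22675}{1647 + 27 \left(2 - 12 \left(-5 + 6\right) - 2 \left(-5 + 6\right)^{2}\right)} = \frac{22675}{1647 + 27 \left(2 - 12 - 2 \cdot 1^{2}\right)} = \frac{22675}{1647 + 27 \left(2 - 12 - 2\right)} = \frac{22675}{1647 + 27 \left(-12\right)} = \frac{22675}{1647 - 324} = \frac{22675}{1323}$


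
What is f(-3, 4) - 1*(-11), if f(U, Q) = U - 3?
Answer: 5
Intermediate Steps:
f(U, Q) = -3 + U
f(-3, 4) - 1*(-11) = (-3 - 3) - 1*(-11) = -6 + 11 = 5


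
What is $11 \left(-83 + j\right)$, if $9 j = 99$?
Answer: $-792$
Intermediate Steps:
$j = 11$ ($j = \frac{1}{9} \cdot 99 = 11$)
$11 \left(-83 + j\right) = 11 \left(-83 + 11\right) = 11 \left(-72\right) = -792$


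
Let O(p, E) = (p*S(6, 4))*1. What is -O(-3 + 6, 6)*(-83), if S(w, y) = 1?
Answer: 249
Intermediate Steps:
O(p, E) = p (O(p, E) = (p*1)*1 = p*1 = p)
-O(-3 + 6, 6)*(-83) = -(-3 + 6)*(-83) = -1*3*(-83) = -3*(-83) = 249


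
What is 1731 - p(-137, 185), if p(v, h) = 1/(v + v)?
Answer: 474295/274 ≈ 1731.0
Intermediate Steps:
p(v, h) = 1/(2*v)
1731 - p(-137, 185) = 1731 - 1/(2*(-137)) = 1731 - (-1)/(2*137) = 1731 - 1*(-1/274) = 1731 + 1/274 = 474295/274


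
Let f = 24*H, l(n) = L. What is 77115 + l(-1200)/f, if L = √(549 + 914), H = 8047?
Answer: 77115 + √1463/193128 ≈ 77115.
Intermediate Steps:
L = √1463 ≈ 38.249
l(n) = √1463
f = 193128 (f = 24*8047 = 193128)
77115 + l(-1200)/f = 77115 + √1463/193128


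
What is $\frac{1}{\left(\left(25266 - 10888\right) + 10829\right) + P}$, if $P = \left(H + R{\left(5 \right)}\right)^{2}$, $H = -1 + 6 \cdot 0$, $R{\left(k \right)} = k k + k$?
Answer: $\frac{1}{26048} \approx 3.8391 \cdot 10^{-5}$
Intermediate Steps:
$R{\left(k \right)} = k + k^{2}$ ($R{\left(k \right)} = k^{2} + k = k + k^{2}$)
$H = -1$ ($H = -1 + 0 = -1$)
$P = 841$ ($P = \left(-1 + 5 \left(1 + 5\right)\right)^{2} = \left(-1 + 5 \cdot 6\right)^{2} = \left(-1 + 30\right)^{2} = 29^{2} = 841$)
$\frac{1}{\left(\left(25266 - 10888\right) + 10829\right) + P} = \frac{1}{\left(\left(25266 - 10888\right) + 10829\right) + 841} = \frac{1}{\left(14378 + 10829\right) + 841} = \frac{1}{25207 + 841} = \frac{1}{26048}$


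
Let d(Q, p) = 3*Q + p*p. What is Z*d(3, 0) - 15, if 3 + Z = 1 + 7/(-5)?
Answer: -228/5 ≈ -45.600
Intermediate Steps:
Z = -17/5 (Z = -3 + (1 + 7/(-5)) = -3 + (1 + 7*(-⅕)) = -3 + (1 - 7/5) = -3 - ⅖ = -17/5 ≈ -3.4000)
d(Q, p) = p² + 3*Q (d(Q, p) = 3*Q + p² = p² + 3*Q)
Z*d(3, 0) - 15 = -17*(0² + 3*3)/5 - 15 = -17*(0 + 9)/5 - 15 = -17/5*9 - 15 = -153/5 - 15 = -228/5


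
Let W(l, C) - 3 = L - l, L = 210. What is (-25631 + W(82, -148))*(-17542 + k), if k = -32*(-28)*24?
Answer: -101031000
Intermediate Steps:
k = 21504 (k = 896*24 = 21504)
W(l, C) = 213 - l (W(l, C) = 3 + (210 - l) = 213 - l)
(-25631 + W(82, -148))*(-17542 + k) = (-25631 + (213 - 1*82))*(-17542 + 21504) = (-25631 + (213 - 82))*3962 = (-25631 + 131)*3962 = -25500*3962 = -101031000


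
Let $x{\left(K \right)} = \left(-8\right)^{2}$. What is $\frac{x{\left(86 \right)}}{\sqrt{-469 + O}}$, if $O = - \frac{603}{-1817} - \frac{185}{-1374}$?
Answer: $- \frac{64 i \sqrt{2920276407697530}}{1169721035} \approx - 2.9567 i$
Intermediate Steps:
$O = \frac{1164667}{2496558}$ ($O = \left(-603\right) \left(- \frac{1}{1817}\right) - - \frac{185}{1374} = \frac{603}{1817} + \frac{185}{1374} = \frac{1164667}{2496558} \approx 0.46651$)
$x{\left(K \right)} = 64$
$\frac{x{\left(86 \right)}}{\sqrt{-469 + O}} = \frac{64}{\sqrt{-469 + \frac{1164667}{2496558}}} = \frac{64}{\sqrt{- \frac{1169721035}{2496558}}} = \frac{64}{\frac{1}{2496558} i \sqrt{2920276407697530}} = 64 \left(- \frac{i \sqrt{2920276407697530}}{1169721035}\right) = - \frac{64 i \sqrt{2920276407697530}}{1169721035}$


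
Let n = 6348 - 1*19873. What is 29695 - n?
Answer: 43220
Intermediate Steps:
n = -13525 (n = 6348 - 19873 = -13525)
29695 - n = 29695 - 1*(-13525) = 29695 + 13525 = 43220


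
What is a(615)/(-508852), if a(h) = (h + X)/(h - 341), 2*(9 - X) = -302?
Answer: -775/139425448 ≈ -5.5585e-6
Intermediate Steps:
X = 160 (X = 9 - 1/2*(-302) = 9 + 151 = 160)
a(h) = (160 + h)/(-341 + h) (a(h) = (h + 160)/(h - 341) = (160 + h)/(-341 + h))
a(615)/(-508852) = ((160 + 615)/(-341 + 615))/(-508852) = (775/274)*(-1/508852) = -775/139425448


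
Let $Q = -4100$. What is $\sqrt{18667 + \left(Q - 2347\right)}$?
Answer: $2 \sqrt{3055} \approx 110.54$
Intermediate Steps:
$\sqrt{18667 + \left(Q - 2347\right)} = \sqrt{18667 - 6447} = \sqrt{12220} = 2 \sqrt{3055}$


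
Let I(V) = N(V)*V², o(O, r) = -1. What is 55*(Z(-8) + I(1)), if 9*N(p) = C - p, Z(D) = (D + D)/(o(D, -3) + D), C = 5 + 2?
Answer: 1210/9 ≈ 134.44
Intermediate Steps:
C = 7
Z(D) = 2*D/(-1 + D) (Z(D) = (D + D)/(-1 + D) = (2*D)/(-1 + D) = 2*D/(-1 + D))
N(p) = 7/9 - p/9 (N(p) = (7 - p)/9 = 7/9 - p/9)
I(V) = V²*(7/9 - V/9) (I(V) = (7/9 - V/9)*V² = V²*(7/9 - V/9))
55*(Z(-8) + I(1)) = 55*(2*(-8)/(-1 - 8) + (⅑)*1²*(7 - 1*1)) = 55*(2*(-8)/(-9) + (⅑)*1*(7 - 1)) = 55*(2*(-8)*(-⅑) + (⅑)*1*6) = 55*(16/9 + ⅔) = 55*(22/9) = 1210/9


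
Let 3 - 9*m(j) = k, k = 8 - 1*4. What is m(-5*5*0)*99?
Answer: -11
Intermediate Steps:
k = 4 (k = 8 - 4 = 4)
m(j) = -⅑ (m(j) = ⅓ - ⅑*4 = ⅓ - 4/9 = -⅑)
m(-5*5*0)*99 = -⅑*99 = -11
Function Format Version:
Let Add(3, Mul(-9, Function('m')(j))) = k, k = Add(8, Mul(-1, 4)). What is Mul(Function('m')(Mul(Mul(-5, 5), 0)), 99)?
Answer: -11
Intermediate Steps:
k = 4 (k = Add(8, -4) = 4)
Function('m')(j) = Rational(-1, 9) (Function('m')(j) = Add(Rational(1, 3), Mul(Rational(-1, 9), 4)) = Add(Rational(1, 3), Rational(-4, 9)) = Rational(-1, 9))
Mul(Function('m')(Mul(Mul(-5, 5), 0)), 99) = Mul(Rational(-1, 9), 99) = -11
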